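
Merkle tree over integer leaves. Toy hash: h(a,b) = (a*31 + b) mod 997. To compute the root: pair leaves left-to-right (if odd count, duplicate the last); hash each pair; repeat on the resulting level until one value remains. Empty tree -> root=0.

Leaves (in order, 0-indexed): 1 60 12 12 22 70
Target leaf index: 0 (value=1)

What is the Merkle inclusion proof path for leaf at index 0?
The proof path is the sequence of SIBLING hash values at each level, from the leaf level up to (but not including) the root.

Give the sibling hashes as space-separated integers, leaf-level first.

L0 (leaves): [1, 60, 12, 12, 22, 70], target index=0
L1: h(1,60)=(1*31+60)%997=91 [pair 0] h(12,12)=(12*31+12)%997=384 [pair 1] h(22,70)=(22*31+70)%997=752 [pair 2] -> [91, 384, 752]
  Sibling for proof at L0: 60
L2: h(91,384)=(91*31+384)%997=214 [pair 0] h(752,752)=(752*31+752)%997=136 [pair 1] -> [214, 136]
  Sibling for proof at L1: 384
L3: h(214,136)=(214*31+136)%997=788 [pair 0] -> [788]
  Sibling for proof at L2: 136
Root: 788
Proof path (sibling hashes from leaf to root): [60, 384, 136]

Answer: 60 384 136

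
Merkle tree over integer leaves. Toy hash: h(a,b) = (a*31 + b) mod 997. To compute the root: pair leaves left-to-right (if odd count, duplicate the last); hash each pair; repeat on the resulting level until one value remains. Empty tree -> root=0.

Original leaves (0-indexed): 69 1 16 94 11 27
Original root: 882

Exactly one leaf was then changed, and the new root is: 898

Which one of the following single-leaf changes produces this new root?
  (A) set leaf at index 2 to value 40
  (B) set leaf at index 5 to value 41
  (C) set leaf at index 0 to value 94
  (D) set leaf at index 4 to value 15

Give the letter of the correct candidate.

Original leaves: [69, 1, 16, 94, 11, 27]
Target new root: 898
Try each candidate change and compute the resulting root:
Candidate A: set leaf[2] = 40 -> leaves = [69, 1, 40, 94, 11, 27]
  L0: [69, 1, 40, 94, 11, 27]
  L1: h(69,1)=(69*31+1)%997=146 h(40,94)=(40*31+94)%997=337 h(11,27)=(11*31+27)%997=368 -> [146, 337, 368]
  L2: h(146,337)=(146*31+337)%997=875 h(368,368)=(368*31+368)%997=809 -> [875, 809]
  L3: h(875,809)=(875*31+809)%997=18 -> [18]
  root = 18 != target 898
Candidate B: set leaf[5] = 41 -> leaves = [69, 1, 16, 94, 11, 41]
  L0: [69, 1, 16, 94, 11, 41]
  L1: h(69,1)=(69*31+1)%997=146 h(16,94)=(16*31+94)%997=590 h(11,41)=(11*31+41)%997=382 -> [146, 590, 382]
  L2: h(146,590)=(146*31+590)%997=131 h(382,382)=(382*31+382)%997=260 -> [131, 260]
  L3: h(131,260)=(131*31+260)%997=333 -> [333]
  root = 333 != target 898
Candidate C: set leaf[0] = 94 -> leaves = [94, 1, 16, 94, 11, 27]
  L0: [94, 1, 16, 94, 11, 27]
  L1: h(94,1)=(94*31+1)%997=921 h(16,94)=(16*31+94)%997=590 h(11,27)=(11*31+27)%997=368 -> [921, 590, 368]
  L2: h(921,590)=(921*31+590)%997=228 h(368,368)=(368*31+368)%997=809 -> [228, 809]
  L3: h(228,809)=(228*31+809)%997=898 -> [898]
  root = 898 == target 898  ** MATCH **
Candidate D: set leaf[4] = 15 -> leaves = [69, 1, 16, 94, 15, 27]
  L0: [69, 1, 16, 94, 15, 27]
  L1: h(69,1)=(69*31+1)%997=146 h(16,94)=(16*31+94)%997=590 h(15,27)=(15*31+27)%997=492 -> [146, 590, 492]
  L2: h(146,590)=(146*31+590)%997=131 h(492,492)=(492*31+492)%997=789 -> [131, 789]
  L3: h(131,789)=(131*31+789)%997=862 -> [862]
  root = 862 != target 898
Candidate C produces the target root.

Answer: C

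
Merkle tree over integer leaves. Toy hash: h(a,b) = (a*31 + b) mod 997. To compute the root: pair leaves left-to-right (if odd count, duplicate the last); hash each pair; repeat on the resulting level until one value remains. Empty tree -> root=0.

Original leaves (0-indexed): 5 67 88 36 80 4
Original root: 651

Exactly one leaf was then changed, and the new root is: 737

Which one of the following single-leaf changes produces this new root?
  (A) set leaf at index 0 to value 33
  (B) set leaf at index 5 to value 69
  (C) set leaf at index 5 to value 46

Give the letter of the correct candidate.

Answer: B

Derivation:
Original leaves: [5, 67, 88, 36, 80, 4]
Target new root: 737
Try each candidate change and compute the resulting root:
Candidate A: set leaf[0] = 33 -> leaves = [33, 67, 88, 36, 80, 4]
  L0: [33, 67, 88, 36, 80, 4]
  L1: h(33,67)=(33*31+67)%997=93 h(88,36)=(88*31+36)%997=770 h(80,4)=(80*31+4)%997=490 -> [93, 770, 490]
  L2: h(93,770)=(93*31+770)%997=662 h(490,490)=(490*31+490)%997=725 -> [662, 725]
  L3: h(662,725)=(662*31+725)%997=310 -> [310]
  root = 310 != target 737
Candidate B: set leaf[5] = 69 -> leaves = [5, 67, 88, 36, 80, 69]
  L0: [5, 67, 88, 36, 80, 69]
  L1: h(5,67)=(5*31+67)%997=222 h(88,36)=(88*31+36)%997=770 h(80,69)=(80*31+69)%997=555 -> [222, 770, 555]
  L2: h(222,770)=(222*31+770)%997=673 h(555,555)=(555*31+555)%997=811 -> [673, 811]
  L3: h(673,811)=(673*31+811)%997=737 -> [737]
  root = 737 == target 737  ** MATCH **
Candidate C: set leaf[5] = 46 -> leaves = [5, 67, 88, 36, 80, 46]
  L0: [5, 67, 88, 36, 80, 46]
  L1: h(5,67)=(5*31+67)%997=222 h(88,36)=(88*31+36)%997=770 h(80,46)=(80*31+46)%997=532 -> [222, 770, 532]
  L2: h(222,770)=(222*31+770)%997=673 h(532,532)=(532*31+532)%997=75 -> [673, 75]
  L3: h(673,75)=(673*31+75)%997=1 -> [1]
  root = 1 != target 737
Candidate B produces the target root.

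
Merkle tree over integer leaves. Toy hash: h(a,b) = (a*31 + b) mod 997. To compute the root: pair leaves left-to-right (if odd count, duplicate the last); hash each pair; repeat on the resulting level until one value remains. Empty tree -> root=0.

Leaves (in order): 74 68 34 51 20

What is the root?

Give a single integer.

Answer: 610

Derivation:
L0: [74, 68, 34, 51, 20]
L1: h(74,68)=(74*31+68)%997=368 h(34,51)=(34*31+51)%997=108 h(20,20)=(20*31+20)%997=640 -> [368, 108, 640]
L2: h(368,108)=(368*31+108)%997=549 h(640,640)=(640*31+640)%997=540 -> [549, 540]
L3: h(549,540)=(549*31+540)%997=610 -> [610]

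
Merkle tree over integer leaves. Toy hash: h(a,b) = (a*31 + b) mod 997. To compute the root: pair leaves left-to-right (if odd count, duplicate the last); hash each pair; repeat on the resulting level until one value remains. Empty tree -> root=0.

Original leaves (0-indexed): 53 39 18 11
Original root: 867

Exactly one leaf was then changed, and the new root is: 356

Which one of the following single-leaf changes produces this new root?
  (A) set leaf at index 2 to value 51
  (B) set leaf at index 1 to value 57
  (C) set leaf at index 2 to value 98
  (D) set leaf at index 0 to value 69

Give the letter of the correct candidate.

Answer: C

Derivation:
Original leaves: [53, 39, 18, 11]
Target new root: 356
Try each candidate change and compute the resulting root:
Candidate A: set leaf[2] = 51 -> leaves = [53, 39, 51, 11]
  L0: [53, 39, 51, 11]
  L1: h(53,39)=(53*31+39)%997=685 h(51,11)=(51*31+11)%997=595 -> [685, 595]
  L2: h(685,595)=(685*31+595)%997=893 -> [893]
  root = 893 != target 356
Candidate B: set leaf[1] = 57 -> leaves = [53, 57, 18, 11]
  L0: [53, 57, 18, 11]
  L1: h(53,57)=(53*31+57)%997=703 h(18,11)=(18*31+11)%997=569 -> [703, 569]
  L2: h(703,569)=(703*31+569)%997=428 -> [428]
  root = 428 != target 356
Candidate C: set leaf[2] = 98 -> leaves = [53, 39, 98, 11]
  L0: [53, 39, 98, 11]
  L1: h(53,39)=(53*31+39)%997=685 h(98,11)=(98*31+11)%997=58 -> [685, 58]
  L2: h(685,58)=(685*31+58)%997=356 -> [356]
  root = 356 == target 356  ** MATCH **
Candidate D: set leaf[0] = 69 -> leaves = [69, 39, 18, 11]
  L0: [69, 39, 18, 11]
  L1: h(69,39)=(69*31+39)%997=184 h(18,11)=(18*31+11)%997=569 -> [184, 569]
  L2: h(184,569)=(184*31+569)%997=291 -> [291]
  root = 291 != target 356
Candidate C produces the target root.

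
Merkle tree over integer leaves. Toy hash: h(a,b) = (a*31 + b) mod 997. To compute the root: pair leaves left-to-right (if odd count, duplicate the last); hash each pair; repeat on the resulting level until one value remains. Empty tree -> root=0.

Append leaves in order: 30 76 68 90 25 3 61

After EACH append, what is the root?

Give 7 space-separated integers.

After append 30 (leaves=[30]):
  L0: [30]
  root=30
After append 76 (leaves=[30, 76]):
  L0: [30, 76]
  L1: h(30,76)=(30*31+76)%997=9 -> [9]
  root=9
After append 68 (leaves=[30, 76, 68]):
  L0: [30, 76, 68]
  L1: h(30,76)=(30*31+76)%997=9 h(68,68)=(68*31+68)%997=182 -> [9, 182]
  L2: h(9,182)=(9*31+182)%997=461 -> [461]
  root=461
After append 90 (leaves=[30, 76, 68, 90]):
  L0: [30, 76, 68, 90]
  L1: h(30,76)=(30*31+76)%997=9 h(68,90)=(68*31+90)%997=204 -> [9, 204]
  L2: h(9,204)=(9*31+204)%997=483 -> [483]
  root=483
After append 25 (leaves=[30, 76, 68, 90, 25]):
  L0: [30, 76, 68, 90, 25]
  L1: h(30,76)=(30*31+76)%997=9 h(68,90)=(68*31+90)%997=204 h(25,25)=(25*31+25)%997=800 -> [9, 204, 800]
  L2: h(9,204)=(9*31+204)%997=483 h(800,800)=(800*31+800)%997=675 -> [483, 675]
  L3: h(483,675)=(483*31+675)%997=693 -> [693]
  root=693
After append 3 (leaves=[30, 76, 68, 90, 25, 3]):
  L0: [30, 76, 68, 90, 25, 3]
  L1: h(30,76)=(30*31+76)%997=9 h(68,90)=(68*31+90)%997=204 h(25,3)=(25*31+3)%997=778 -> [9, 204, 778]
  L2: h(9,204)=(9*31+204)%997=483 h(778,778)=(778*31+778)%997=968 -> [483, 968]
  L3: h(483,968)=(483*31+968)%997=986 -> [986]
  root=986
After append 61 (leaves=[30, 76, 68, 90, 25, 3, 61]):
  L0: [30, 76, 68, 90, 25, 3, 61]
  L1: h(30,76)=(30*31+76)%997=9 h(68,90)=(68*31+90)%997=204 h(25,3)=(25*31+3)%997=778 h(61,61)=(61*31+61)%997=955 -> [9, 204, 778, 955]
  L2: h(9,204)=(9*31+204)%997=483 h(778,955)=(778*31+955)%997=148 -> [483, 148]
  L3: h(483,148)=(483*31+148)%997=166 -> [166]
  root=166

Answer: 30 9 461 483 693 986 166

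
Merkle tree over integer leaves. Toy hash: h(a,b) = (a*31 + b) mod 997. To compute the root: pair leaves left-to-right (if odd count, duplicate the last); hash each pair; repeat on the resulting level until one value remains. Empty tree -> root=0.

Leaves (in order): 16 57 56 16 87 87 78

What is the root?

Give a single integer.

Answer: 573

Derivation:
L0: [16, 57, 56, 16, 87, 87, 78]
L1: h(16,57)=(16*31+57)%997=553 h(56,16)=(56*31+16)%997=755 h(87,87)=(87*31+87)%997=790 h(78,78)=(78*31+78)%997=502 -> [553, 755, 790, 502]
L2: h(553,755)=(553*31+755)%997=949 h(790,502)=(790*31+502)%997=67 -> [949, 67]
L3: h(949,67)=(949*31+67)%997=573 -> [573]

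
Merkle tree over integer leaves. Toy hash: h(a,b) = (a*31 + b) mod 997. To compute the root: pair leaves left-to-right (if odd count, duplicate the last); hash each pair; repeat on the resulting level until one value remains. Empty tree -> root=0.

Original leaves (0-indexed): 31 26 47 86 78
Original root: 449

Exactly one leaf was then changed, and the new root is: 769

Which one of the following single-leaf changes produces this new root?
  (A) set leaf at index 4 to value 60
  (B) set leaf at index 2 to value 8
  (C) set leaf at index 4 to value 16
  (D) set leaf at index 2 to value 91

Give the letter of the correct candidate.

Original leaves: [31, 26, 47, 86, 78]
Target new root: 769
Try each candidate change and compute the resulting root:
Candidate A: set leaf[4] = 60 -> leaves = [31, 26, 47, 86, 60]
  L0: [31, 26, 47, 86, 60]
  L1: h(31,26)=(31*31+26)%997=987 h(47,86)=(47*31+86)%997=546 h(60,60)=(60*31+60)%997=923 -> [987, 546, 923]
  L2: h(987,546)=(987*31+546)%997=236 h(923,923)=(923*31+923)%997=623 -> [236, 623]
  L3: h(236,623)=(236*31+623)%997=960 -> [960]
  root = 960 != target 769
Candidate B: set leaf[2] = 8 -> leaves = [31, 26, 8, 86, 78]
  L0: [31, 26, 8, 86, 78]
  L1: h(31,26)=(31*31+26)%997=987 h(8,86)=(8*31+86)%997=334 h(78,78)=(78*31+78)%997=502 -> [987, 334, 502]
  L2: h(987,334)=(987*31+334)%997=24 h(502,502)=(502*31+502)%997=112 -> [24, 112]
  L3: h(24,112)=(24*31+112)%997=856 -> [856]
  root = 856 != target 769
Candidate C: set leaf[4] = 16 -> leaves = [31, 26, 47, 86, 16]
  L0: [31, 26, 47, 86, 16]
  L1: h(31,26)=(31*31+26)%997=987 h(47,86)=(47*31+86)%997=546 h(16,16)=(16*31+16)%997=512 -> [987, 546, 512]
  L2: h(987,546)=(987*31+546)%997=236 h(512,512)=(512*31+512)%997=432 -> [236, 432]
  L3: h(236,432)=(236*31+432)%997=769 -> [769]
  root = 769 == target 769  ** MATCH **
Candidate D: set leaf[2] = 91 -> leaves = [31, 26, 91, 86, 78]
  L0: [31, 26, 91, 86, 78]
  L1: h(31,26)=(31*31+26)%997=987 h(91,86)=(91*31+86)%997=913 h(78,78)=(78*31+78)%997=502 -> [987, 913, 502]
  L2: h(987,913)=(987*31+913)%997=603 h(502,502)=(502*31+502)%997=112 -> [603, 112]
  L3: h(603,112)=(603*31+112)%997=859 -> [859]
  root = 859 != target 769
Candidate C produces the target root.

Answer: C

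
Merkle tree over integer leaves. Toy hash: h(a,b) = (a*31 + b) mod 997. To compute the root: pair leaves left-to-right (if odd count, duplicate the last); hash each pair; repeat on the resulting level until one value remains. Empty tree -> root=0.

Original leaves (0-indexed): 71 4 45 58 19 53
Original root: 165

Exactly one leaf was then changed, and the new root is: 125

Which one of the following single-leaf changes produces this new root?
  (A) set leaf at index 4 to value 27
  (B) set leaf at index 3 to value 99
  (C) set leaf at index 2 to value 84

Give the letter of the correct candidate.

Original leaves: [71, 4, 45, 58, 19, 53]
Target new root: 125
Try each candidate change and compute the resulting root:
Candidate A: set leaf[4] = 27 -> leaves = [71, 4, 45, 58, 27, 53]
  L0: [71, 4, 45, 58, 27, 53]
  L1: h(71,4)=(71*31+4)%997=211 h(45,58)=(45*31+58)%997=456 h(27,53)=(27*31+53)%997=890 -> [211, 456, 890]
  L2: h(211,456)=(211*31+456)%997=18 h(890,890)=(890*31+890)%997=564 -> [18, 564]
  L3: h(18,564)=(18*31+564)%997=125 -> [125]
  root = 125 == target 125  ** MATCH **
Candidate B: set leaf[3] = 99 -> leaves = [71, 4, 45, 99, 19, 53]
  L0: [71, 4, 45, 99, 19, 53]
  L1: h(71,4)=(71*31+4)%997=211 h(45,99)=(45*31+99)%997=497 h(19,53)=(19*31+53)%997=642 -> [211, 497, 642]
  L2: h(211,497)=(211*31+497)%997=59 h(642,642)=(642*31+642)%997=604 -> [59, 604]
  L3: h(59,604)=(59*31+604)%997=439 -> [439]
  root = 439 != target 125
Candidate C: set leaf[2] = 84 -> leaves = [71, 4, 84, 58, 19, 53]
  L0: [71, 4, 84, 58, 19, 53]
  L1: h(71,4)=(71*31+4)%997=211 h(84,58)=(84*31+58)%997=668 h(19,53)=(19*31+53)%997=642 -> [211, 668, 642]
  L2: h(211,668)=(211*31+668)%997=230 h(642,642)=(642*31+642)%997=604 -> [230, 604]
  L3: h(230,604)=(230*31+604)%997=755 -> [755]
  root = 755 != target 125
Candidate A produces the target root.

Answer: A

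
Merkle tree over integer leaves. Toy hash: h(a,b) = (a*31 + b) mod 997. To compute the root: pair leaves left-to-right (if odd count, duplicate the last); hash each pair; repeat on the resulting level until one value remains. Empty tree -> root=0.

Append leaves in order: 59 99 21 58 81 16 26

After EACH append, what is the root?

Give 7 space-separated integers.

Answer: 59 931 620 657 620 534 833

Derivation:
After append 59 (leaves=[59]):
  L0: [59]
  root=59
After append 99 (leaves=[59, 99]):
  L0: [59, 99]
  L1: h(59,99)=(59*31+99)%997=931 -> [931]
  root=931
After append 21 (leaves=[59, 99, 21]):
  L0: [59, 99, 21]
  L1: h(59,99)=(59*31+99)%997=931 h(21,21)=(21*31+21)%997=672 -> [931, 672]
  L2: h(931,672)=(931*31+672)%997=620 -> [620]
  root=620
After append 58 (leaves=[59, 99, 21, 58]):
  L0: [59, 99, 21, 58]
  L1: h(59,99)=(59*31+99)%997=931 h(21,58)=(21*31+58)%997=709 -> [931, 709]
  L2: h(931,709)=(931*31+709)%997=657 -> [657]
  root=657
After append 81 (leaves=[59, 99, 21, 58, 81]):
  L0: [59, 99, 21, 58, 81]
  L1: h(59,99)=(59*31+99)%997=931 h(21,58)=(21*31+58)%997=709 h(81,81)=(81*31+81)%997=598 -> [931, 709, 598]
  L2: h(931,709)=(931*31+709)%997=657 h(598,598)=(598*31+598)%997=193 -> [657, 193]
  L3: h(657,193)=(657*31+193)%997=620 -> [620]
  root=620
After append 16 (leaves=[59, 99, 21, 58, 81, 16]):
  L0: [59, 99, 21, 58, 81, 16]
  L1: h(59,99)=(59*31+99)%997=931 h(21,58)=(21*31+58)%997=709 h(81,16)=(81*31+16)%997=533 -> [931, 709, 533]
  L2: h(931,709)=(931*31+709)%997=657 h(533,533)=(533*31+533)%997=107 -> [657, 107]
  L3: h(657,107)=(657*31+107)%997=534 -> [534]
  root=534
After append 26 (leaves=[59, 99, 21, 58, 81, 16, 26]):
  L0: [59, 99, 21, 58, 81, 16, 26]
  L1: h(59,99)=(59*31+99)%997=931 h(21,58)=(21*31+58)%997=709 h(81,16)=(81*31+16)%997=533 h(26,26)=(26*31+26)%997=832 -> [931, 709, 533, 832]
  L2: h(931,709)=(931*31+709)%997=657 h(533,832)=(533*31+832)%997=406 -> [657, 406]
  L3: h(657,406)=(657*31+406)%997=833 -> [833]
  root=833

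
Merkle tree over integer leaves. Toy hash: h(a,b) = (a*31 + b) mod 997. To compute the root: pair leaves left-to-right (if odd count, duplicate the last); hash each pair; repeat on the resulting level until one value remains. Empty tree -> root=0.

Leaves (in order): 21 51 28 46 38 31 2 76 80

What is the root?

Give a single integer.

Answer: 171

Derivation:
L0: [21, 51, 28, 46, 38, 31, 2, 76, 80]
L1: h(21,51)=(21*31+51)%997=702 h(28,46)=(28*31+46)%997=914 h(38,31)=(38*31+31)%997=212 h(2,76)=(2*31+76)%997=138 h(80,80)=(80*31+80)%997=566 -> [702, 914, 212, 138, 566]
L2: h(702,914)=(702*31+914)%997=742 h(212,138)=(212*31+138)%997=728 h(566,566)=(566*31+566)%997=166 -> [742, 728, 166]
L3: h(742,728)=(742*31+728)%997=799 h(166,166)=(166*31+166)%997=327 -> [799, 327]
L4: h(799,327)=(799*31+327)%997=171 -> [171]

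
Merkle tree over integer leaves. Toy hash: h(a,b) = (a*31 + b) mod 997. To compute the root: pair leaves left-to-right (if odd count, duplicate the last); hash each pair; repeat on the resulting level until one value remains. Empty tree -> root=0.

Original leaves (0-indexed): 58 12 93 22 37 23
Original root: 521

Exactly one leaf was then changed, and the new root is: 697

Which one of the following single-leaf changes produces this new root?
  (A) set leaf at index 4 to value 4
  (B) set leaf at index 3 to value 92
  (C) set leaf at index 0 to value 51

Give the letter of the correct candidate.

Original leaves: [58, 12, 93, 22, 37, 23]
Target new root: 697
Try each candidate change and compute the resulting root:
Candidate A: set leaf[4] = 4 -> leaves = [58, 12, 93, 22, 4, 23]
  L0: [58, 12, 93, 22, 4, 23]
  L1: h(58,12)=(58*31+12)%997=813 h(93,22)=(93*31+22)%997=911 h(4,23)=(4*31+23)%997=147 -> [813, 911, 147]
  L2: h(813,911)=(813*31+911)%997=192 h(147,147)=(147*31+147)%997=716 -> [192, 716]
  L3: h(192,716)=(192*31+716)%997=686 -> [686]
  root = 686 != target 697
Candidate B: set leaf[3] = 92 -> leaves = [58, 12, 93, 92, 37, 23]
  L0: [58, 12, 93, 92, 37, 23]
  L1: h(58,12)=(58*31+12)%997=813 h(93,92)=(93*31+92)%997=981 h(37,23)=(37*31+23)%997=173 -> [813, 981, 173]
  L2: h(813,981)=(813*31+981)%997=262 h(173,173)=(173*31+173)%997=551 -> [262, 551]
  L3: h(262,551)=(262*31+551)%997=697 -> [697]
  root = 697 == target 697  ** MATCH **
Candidate C: set leaf[0] = 51 -> leaves = [51, 12, 93, 22, 37, 23]
  L0: [51, 12, 93, 22, 37, 23]
  L1: h(51,12)=(51*31+12)%997=596 h(93,22)=(93*31+22)%997=911 h(37,23)=(37*31+23)%997=173 -> [596, 911, 173]
  L2: h(596,911)=(596*31+911)%997=444 h(173,173)=(173*31+173)%997=551 -> [444, 551]
  L3: h(444,551)=(444*31+551)%997=357 -> [357]
  root = 357 != target 697
Candidate B produces the target root.

Answer: B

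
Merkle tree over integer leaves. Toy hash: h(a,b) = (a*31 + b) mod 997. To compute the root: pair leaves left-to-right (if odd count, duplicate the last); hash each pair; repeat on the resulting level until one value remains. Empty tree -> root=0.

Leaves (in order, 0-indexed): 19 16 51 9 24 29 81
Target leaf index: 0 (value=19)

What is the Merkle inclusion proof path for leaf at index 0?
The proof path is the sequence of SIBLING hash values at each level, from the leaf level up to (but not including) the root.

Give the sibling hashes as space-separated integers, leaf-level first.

Answer: 16 593 633

Derivation:
L0 (leaves): [19, 16, 51, 9, 24, 29, 81], target index=0
L1: h(19,16)=(19*31+16)%997=605 [pair 0] h(51,9)=(51*31+9)%997=593 [pair 1] h(24,29)=(24*31+29)%997=773 [pair 2] h(81,81)=(81*31+81)%997=598 [pair 3] -> [605, 593, 773, 598]
  Sibling for proof at L0: 16
L2: h(605,593)=(605*31+593)%997=405 [pair 0] h(773,598)=(773*31+598)%997=633 [pair 1] -> [405, 633]
  Sibling for proof at L1: 593
L3: h(405,633)=(405*31+633)%997=227 [pair 0] -> [227]
  Sibling for proof at L2: 633
Root: 227
Proof path (sibling hashes from leaf to root): [16, 593, 633]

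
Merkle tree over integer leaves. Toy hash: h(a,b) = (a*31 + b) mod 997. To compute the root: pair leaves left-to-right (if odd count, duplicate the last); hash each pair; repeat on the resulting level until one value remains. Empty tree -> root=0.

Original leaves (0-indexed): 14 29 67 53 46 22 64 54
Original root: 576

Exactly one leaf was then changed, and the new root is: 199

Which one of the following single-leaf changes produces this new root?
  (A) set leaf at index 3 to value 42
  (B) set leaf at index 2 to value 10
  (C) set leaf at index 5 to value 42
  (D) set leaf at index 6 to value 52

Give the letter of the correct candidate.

Original leaves: [14, 29, 67, 53, 46, 22, 64, 54]
Target new root: 199
Try each candidate change and compute the resulting root:
Candidate A: set leaf[3] = 42 -> leaves = [14, 29, 67, 42, 46, 22, 64, 54]
  L0: [14, 29, 67, 42, 46, 22, 64, 54]
  L1: h(14,29)=(14*31+29)%997=463 h(67,42)=(67*31+42)%997=125 h(46,22)=(46*31+22)%997=451 h(64,54)=(64*31+54)%997=44 -> [463, 125, 451, 44]
  L2: h(463,125)=(463*31+125)%997=520 h(451,44)=(451*31+44)%997=67 -> [520, 67]
  L3: h(520,67)=(520*31+67)%997=235 -> [235]
  root = 235 != target 199
Candidate B: set leaf[2] = 10 -> leaves = [14, 29, 10, 53, 46, 22, 64, 54]
  L0: [14, 29, 10, 53, 46, 22, 64, 54]
  L1: h(14,29)=(14*31+29)%997=463 h(10,53)=(10*31+53)%997=363 h(46,22)=(46*31+22)%997=451 h(64,54)=(64*31+54)%997=44 -> [463, 363, 451, 44]
  L2: h(463,363)=(463*31+363)%997=758 h(451,44)=(451*31+44)%997=67 -> [758, 67]
  L3: h(758,67)=(758*31+67)%997=634 -> [634]
  root = 634 != target 199
Candidate C: set leaf[5] = 42 -> leaves = [14, 29, 67, 53, 46, 42, 64, 54]
  L0: [14, 29, 67, 53, 46, 42, 64, 54]
  L1: h(14,29)=(14*31+29)%997=463 h(67,53)=(67*31+53)%997=136 h(46,42)=(46*31+42)%997=471 h(64,54)=(64*31+54)%997=44 -> [463, 136, 471, 44]
  L2: h(463,136)=(463*31+136)%997=531 h(471,44)=(471*31+44)%997=687 -> [531, 687]
  L3: h(531,687)=(531*31+687)%997=199 -> [199]
  root = 199 == target 199  ** MATCH **
Candidate D: set leaf[6] = 52 -> leaves = [14, 29, 67, 53, 46, 22, 52, 54]
  L0: [14, 29, 67, 53, 46, 22, 52, 54]
  L1: h(14,29)=(14*31+29)%997=463 h(67,53)=(67*31+53)%997=136 h(46,22)=(46*31+22)%997=451 h(52,54)=(52*31+54)%997=669 -> [463, 136, 451, 669]
  L2: h(463,136)=(463*31+136)%997=531 h(451,669)=(451*31+669)%997=692 -> [531, 692]
  L3: h(531,692)=(531*31+692)%997=204 -> [204]
  root = 204 != target 199
Candidate C produces the target root.

Answer: C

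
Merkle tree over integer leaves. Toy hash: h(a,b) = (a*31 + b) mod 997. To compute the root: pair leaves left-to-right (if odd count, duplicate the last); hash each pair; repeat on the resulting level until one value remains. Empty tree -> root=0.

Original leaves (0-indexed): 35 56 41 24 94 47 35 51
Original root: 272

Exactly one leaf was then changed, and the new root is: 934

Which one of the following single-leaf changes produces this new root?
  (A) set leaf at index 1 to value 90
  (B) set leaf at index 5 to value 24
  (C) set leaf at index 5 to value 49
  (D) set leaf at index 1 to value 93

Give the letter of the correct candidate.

Original leaves: [35, 56, 41, 24, 94, 47, 35, 51]
Target new root: 934
Try each candidate change and compute the resulting root:
Candidate A: set leaf[1] = 90 -> leaves = [35, 90, 41, 24, 94, 47, 35, 51]
  L0: [35, 90, 41, 24, 94, 47, 35, 51]
  L1: h(35,90)=(35*31+90)%997=178 h(41,24)=(41*31+24)%997=298 h(94,47)=(94*31+47)%997=967 h(35,51)=(35*31+51)%997=139 -> [178, 298, 967, 139]
  L2: h(178,298)=(178*31+298)%997=831 h(967,139)=(967*31+139)%997=206 -> [831, 206]
  L3: h(831,206)=(831*31+206)%997=45 -> [45]
  root = 45 != target 934
Candidate B: set leaf[5] = 24 -> leaves = [35, 56, 41, 24, 94, 24, 35, 51]
  L0: [35, 56, 41, 24, 94, 24, 35, 51]
  L1: h(35,56)=(35*31+56)%997=144 h(41,24)=(41*31+24)%997=298 h(94,24)=(94*31+24)%997=944 h(35,51)=(35*31+51)%997=139 -> [144, 298, 944, 139]
  L2: h(144,298)=(144*31+298)%997=774 h(944,139)=(944*31+139)%997=490 -> [774, 490]
  L3: h(774,490)=(774*31+490)%997=556 -> [556]
  root = 556 != target 934
Candidate C: set leaf[5] = 49 -> leaves = [35, 56, 41, 24, 94, 49, 35, 51]
  L0: [35, 56, 41, 24, 94, 49, 35, 51]
  L1: h(35,56)=(35*31+56)%997=144 h(41,24)=(41*31+24)%997=298 h(94,49)=(94*31+49)%997=969 h(35,51)=(35*31+51)%997=139 -> [144, 298, 969, 139]
  L2: h(144,298)=(144*31+298)%997=774 h(969,139)=(969*31+139)%997=268 -> [774, 268]
  L3: h(774,268)=(774*31+268)%997=334 -> [334]
  root = 334 != target 934
Candidate D: set leaf[1] = 93 -> leaves = [35, 93, 41, 24, 94, 47, 35, 51]
  L0: [35, 93, 41, 24, 94, 47, 35, 51]
  L1: h(35,93)=(35*31+93)%997=181 h(41,24)=(41*31+24)%997=298 h(94,47)=(94*31+47)%997=967 h(35,51)=(35*31+51)%997=139 -> [181, 298, 967, 139]
  L2: h(181,298)=(181*31+298)%997=924 h(967,139)=(967*31+139)%997=206 -> [924, 206]
  L3: h(924,206)=(924*31+206)%997=934 -> [934]
  root = 934 == target 934  ** MATCH **
Candidate D produces the target root.

Answer: D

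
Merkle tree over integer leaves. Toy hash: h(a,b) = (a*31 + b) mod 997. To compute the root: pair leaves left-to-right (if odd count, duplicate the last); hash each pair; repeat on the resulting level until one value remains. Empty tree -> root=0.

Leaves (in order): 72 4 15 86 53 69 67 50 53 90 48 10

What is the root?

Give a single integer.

L0: [72, 4, 15, 86, 53, 69, 67, 50, 53, 90, 48, 10]
L1: h(72,4)=(72*31+4)%997=242 h(15,86)=(15*31+86)%997=551 h(53,69)=(53*31+69)%997=715 h(67,50)=(67*31+50)%997=133 h(53,90)=(53*31+90)%997=736 h(48,10)=(48*31+10)%997=501 -> [242, 551, 715, 133, 736, 501]
L2: h(242,551)=(242*31+551)%997=77 h(715,133)=(715*31+133)%997=364 h(736,501)=(736*31+501)%997=386 -> [77, 364, 386]
L3: h(77,364)=(77*31+364)%997=757 h(386,386)=(386*31+386)%997=388 -> [757, 388]
L4: h(757,388)=(757*31+388)%997=924 -> [924]

Answer: 924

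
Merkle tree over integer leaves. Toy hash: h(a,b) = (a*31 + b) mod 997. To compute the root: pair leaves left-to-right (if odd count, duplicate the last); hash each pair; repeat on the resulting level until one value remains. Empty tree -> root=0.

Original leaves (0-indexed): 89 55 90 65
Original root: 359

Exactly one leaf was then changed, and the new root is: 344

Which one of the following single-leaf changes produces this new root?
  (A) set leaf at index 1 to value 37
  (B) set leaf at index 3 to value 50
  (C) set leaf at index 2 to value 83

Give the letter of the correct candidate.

Answer: B

Derivation:
Original leaves: [89, 55, 90, 65]
Target new root: 344
Try each candidate change and compute the resulting root:
Candidate A: set leaf[1] = 37 -> leaves = [89, 37, 90, 65]
  L0: [89, 37, 90, 65]
  L1: h(89,37)=(89*31+37)%997=802 h(90,65)=(90*31+65)%997=861 -> [802, 861]
  L2: h(802,861)=(802*31+861)%997=798 -> [798]
  root = 798 != target 344
Candidate B: set leaf[3] = 50 -> leaves = [89, 55, 90, 50]
  L0: [89, 55, 90, 50]
  L1: h(89,55)=(89*31+55)%997=820 h(90,50)=(90*31+50)%997=846 -> [820, 846]
  L2: h(820,846)=(820*31+846)%997=344 -> [344]
  root = 344 == target 344  ** MATCH **
Candidate C: set leaf[2] = 83 -> leaves = [89, 55, 83, 65]
  L0: [89, 55, 83, 65]
  L1: h(89,55)=(89*31+55)%997=820 h(83,65)=(83*31+65)%997=644 -> [820, 644]
  L2: h(820,644)=(820*31+644)%997=142 -> [142]
  root = 142 != target 344
Candidate B produces the target root.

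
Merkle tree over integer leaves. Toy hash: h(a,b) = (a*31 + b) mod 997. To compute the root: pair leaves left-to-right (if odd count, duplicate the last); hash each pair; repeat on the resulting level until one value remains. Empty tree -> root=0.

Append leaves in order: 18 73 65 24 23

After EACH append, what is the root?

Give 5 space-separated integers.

After append 18 (leaves=[18]):
  L0: [18]
  root=18
After append 73 (leaves=[18, 73]):
  L0: [18, 73]
  L1: h(18,73)=(18*31+73)%997=631 -> [631]
  root=631
After append 65 (leaves=[18, 73, 65]):
  L0: [18, 73, 65]
  L1: h(18,73)=(18*31+73)%997=631 h(65,65)=(65*31+65)%997=86 -> [631, 86]
  L2: h(631,86)=(631*31+86)%997=704 -> [704]
  root=704
After append 24 (leaves=[18, 73, 65, 24]):
  L0: [18, 73, 65, 24]
  L1: h(18,73)=(18*31+73)%997=631 h(65,24)=(65*31+24)%997=45 -> [631, 45]
  L2: h(631,45)=(631*31+45)%997=663 -> [663]
  root=663
After append 23 (leaves=[18, 73, 65, 24, 23]):
  L0: [18, 73, 65, 24, 23]
  L1: h(18,73)=(18*31+73)%997=631 h(65,24)=(65*31+24)%997=45 h(23,23)=(23*31+23)%997=736 -> [631, 45, 736]
  L2: h(631,45)=(631*31+45)%997=663 h(736,736)=(736*31+736)%997=621 -> [663, 621]
  L3: h(663,621)=(663*31+621)%997=237 -> [237]
  root=237

Answer: 18 631 704 663 237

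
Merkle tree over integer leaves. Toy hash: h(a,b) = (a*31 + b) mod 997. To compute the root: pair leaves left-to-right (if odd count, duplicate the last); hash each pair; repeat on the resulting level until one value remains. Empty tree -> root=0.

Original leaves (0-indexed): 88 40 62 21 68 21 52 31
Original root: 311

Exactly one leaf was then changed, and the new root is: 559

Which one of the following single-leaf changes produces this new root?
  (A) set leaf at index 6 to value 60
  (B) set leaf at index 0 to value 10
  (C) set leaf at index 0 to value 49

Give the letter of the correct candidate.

Original leaves: [88, 40, 62, 21, 68, 21, 52, 31]
Target new root: 559
Try each candidate change and compute the resulting root:
Candidate A: set leaf[6] = 60 -> leaves = [88, 40, 62, 21, 68, 21, 60, 31]
  L0: [88, 40, 62, 21, 68, 21, 60, 31]
  L1: h(88,40)=(88*31+40)%997=774 h(62,21)=(62*31+21)%997=946 h(68,21)=(68*31+21)%997=135 h(60,31)=(60*31+31)%997=894 -> [774, 946, 135, 894]
  L2: h(774,946)=(774*31+946)%997=15 h(135,894)=(135*31+894)%997=94 -> [15, 94]
  L3: h(15,94)=(15*31+94)%997=559 -> [559]
  root = 559 == target 559  ** MATCH **
Candidate B: set leaf[0] = 10 -> leaves = [10, 40, 62, 21, 68, 21, 52, 31]
  L0: [10, 40, 62, 21, 68, 21, 52, 31]
  L1: h(10,40)=(10*31+40)%997=350 h(62,21)=(62*31+21)%997=946 h(68,21)=(68*31+21)%997=135 h(52,31)=(52*31+31)%997=646 -> [350, 946, 135, 646]
  L2: h(350,946)=(350*31+946)%997=829 h(135,646)=(135*31+646)%997=843 -> [829, 843]
  L3: h(829,843)=(829*31+843)%997=620 -> [620]
  root = 620 != target 559
Candidate C: set leaf[0] = 49 -> leaves = [49, 40, 62, 21, 68, 21, 52, 31]
  L0: [49, 40, 62, 21, 68, 21, 52, 31]
  L1: h(49,40)=(49*31+40)%997=562 h(62,21)=(62*31+21)%997=946 h(68,21)=(68*31+21)%997=135 h(52,31)=(52*31+31)%997=646 -> [562, 946, 135, 646]
  L2: h(562,946)=(562*31+946)%997=422 h(135,646)=(135*31+646)%997=843 -> [422, 843]
  L3: h(422,843)=(422*31+843)%997=964 -> [964]
  root = 964 != target 559
Candidate A produces the target root.

Answer: A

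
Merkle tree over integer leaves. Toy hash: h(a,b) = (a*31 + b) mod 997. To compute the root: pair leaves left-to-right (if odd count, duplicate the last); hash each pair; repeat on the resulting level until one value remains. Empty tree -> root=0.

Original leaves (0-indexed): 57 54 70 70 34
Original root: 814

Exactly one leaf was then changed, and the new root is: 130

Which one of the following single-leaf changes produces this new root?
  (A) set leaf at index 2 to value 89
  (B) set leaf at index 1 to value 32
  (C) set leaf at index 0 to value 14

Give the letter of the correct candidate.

Original leaves: [57, 54, 70, 70, 34]
Target new root: 130
Try each candidate change and compute the resulting root:
Candidate A: set leaf[2] = 89 -> leaves = [57, 54, 89, 70, 34]
  L0: [57, 54, 89, 70, 34]
  L1: h(57,54)=(57*31+54)%997=824 h(89,70)=(89*31+70)%997=835 h(34,34)=(34*31+34)%997=91 -> [824, 835, 91]
  L2: h(824,835)=(824*31+835)%997=457 h(91,91)=(91*31+91)%997=918 -> [457, 918]
  L3: h(457,918)=(457*31+918)%997=130 -> [130]
  root = 130 == target 130  ** MATCH **
Candidate B: set leaf[1] = 32 -> leaves = [57, 32, 70, 70, 34]
  L0: [57, 32, 70, 70, 34]
  L1: h(57,32)=(57*31+32)%997=802 h(70,70)=(70*31+70)%997=246 h(34,34)=(34*31+34)%997=91 -> [802, 246, 91]
  L2: h(802,246)=(802*31+246)%997=183 h(91,91)=(91*31+91)%997=918 -> [183, 918]
  L3: h(183,918)=(183*31+918)%997=609 -> [609]
  root = 609 != target 130
Candidate C: set leaf[0] = 14 -> leaves = [14, 54, 70, 70, 34]
  L0: [14, 54, 70, 70, 34]
  L1: h(14,54)=(14*31+54)%997=488 h(70,70)=(70*31+70)%997=246 h(34,34)=(34*31+34)%997=91 -> [488, 246, 91]
  L2: h(488,246)=(488*31+246)%997=419 h(91,91)=(91*31+91)%997=918 -> [419, 918]
  L3: h(419,918)=(419*31+918)%997=946 -> [946]
  root = 946 != target 130
Candidate A produces the target root.

Answer: A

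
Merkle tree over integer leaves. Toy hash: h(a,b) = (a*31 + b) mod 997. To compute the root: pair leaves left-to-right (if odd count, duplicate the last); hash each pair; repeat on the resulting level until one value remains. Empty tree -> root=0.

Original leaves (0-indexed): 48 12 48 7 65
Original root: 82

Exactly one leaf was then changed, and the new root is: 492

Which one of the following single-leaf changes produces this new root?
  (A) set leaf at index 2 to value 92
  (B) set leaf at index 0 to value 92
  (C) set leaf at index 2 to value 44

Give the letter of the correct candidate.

Original leaves: [48, 12, 48, 7, 65]
Target new root: 492
Try each candidate change and compute the resulting root:
Candidate A: set leaf[2] = 92 -> leaves = [48, 12, 92, 7, 65]
  L0: [48, 12, 92, 7, 65]
  L1: h(48,12)=(48*31+12)%997=503 h(92,7)=(92*31+7)%997=865 h(65,65)=(65*31+65)%997=86 -> [503, 865, 86]
  L2: h(503,865)=(503*31+865)%997=506 h(86,86)=(86*31+86)%997=758 -> [506, 758]
  L3: h(506,758)=(506*31+758)%997=492 -> [492]
  root = 492 == target 492  ** MATCH **
Candidate B: set leaf[0] = 92 -> leaves = [92, 12, 48, 7, 65]
  L0: [92, 12, 48, 7, 65]
  L1: h(92,12)=(92*31+12)%997=870 h(48,7)=(48*31+7)%997=498 h(65,65)=(65*31+65)%997=86 -> [870, 498, 86]
  L2: h(870,498)=(870*31+498)%997=549 h(86,86)=(86*31+86)%997=758 -> [549, 758]
  L3: h(549,758)=(549*31+758)%997=828 -> [828]
  root = 828 != target 492
Candidate C: set leaf[2] = 44 -> leaves = [48, 12, 44, 7, 65]
  L0: [48, 12, 44, 7, 65]
  L1: h(48,12)=(48*31+12)%997=503 h(44,7)=(44*31+7)%997=374 h(65,65)=(65*31+65)%997=86 -> [503, 374, 86]
  L2: h(503,374)=(503*31+374)%997=15 h(86,86)=(86*31+86)%997=758 -> [15, 758]
  L3: h(15,758)=(15*31+758)%997=226 -> [226]
  root = 226 != target 492
Candidate A produces the target root.

Answer: A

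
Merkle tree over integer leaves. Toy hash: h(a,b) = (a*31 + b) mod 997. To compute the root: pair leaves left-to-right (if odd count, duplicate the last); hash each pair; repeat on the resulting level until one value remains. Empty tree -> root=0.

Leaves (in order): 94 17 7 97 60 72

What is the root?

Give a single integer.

Answer: 937

Derivation:
L0: [94, 17, 7, 97, 60, 72]
L1: h(94,17)=(94*31+17)%997=937 h(7,97)=(7*31+97)%997=314 h(60,72)=(60*31+72)%997=935 -> [937, 314, 935]
L2: h(937,314)=(937*31+314)%997=448 h(935,935)=(935*31+935)%997=10 -> [448, 10]
L3: h(448,10)=(448*31+10)%997=937 -> [937]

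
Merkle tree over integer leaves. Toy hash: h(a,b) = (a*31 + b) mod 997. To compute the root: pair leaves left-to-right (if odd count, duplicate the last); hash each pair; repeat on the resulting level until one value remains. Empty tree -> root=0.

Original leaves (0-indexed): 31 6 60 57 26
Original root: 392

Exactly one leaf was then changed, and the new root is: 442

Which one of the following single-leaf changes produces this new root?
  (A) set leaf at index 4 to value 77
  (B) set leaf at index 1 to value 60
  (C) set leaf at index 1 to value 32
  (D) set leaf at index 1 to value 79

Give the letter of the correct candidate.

Original leaves: [31, 6, 60, 57, 26]
Target new root: 442
Try each candidate change and compute the resulting root:
Candidate A: set leaf[4] = 77 -> leaves = [31, 6, 60, 57, 77]
  L0: [31, 6, 60, 57, 77]
  L1: h(31,6)=(31*31+6)%997=967 h(60,57)=(60*31+57)%997=920 h(77,77)=(77*31+77)%997=470 -> [967, 920, 470]
  L2: h(967,920)=(967*31+920)%997=987 h(470,470)=(470*31+470)%997=85 -> [987, 85]
  L3: h(987,85)=(987*31+85)%997=772 -> [772]
  root = 772 != target 442
Candidate B: set leaf[1] = 60 -> leaves = [31, 60, 60, 57, 26]
  L0: [31, 60, 60, 57, 26]
  L1: h(31,60)=(31*31+60)%997=24 h(60,57)=(60*31+57)%997=920 h(26,26)=(26*31+26)%997=832 -> [24, 920, 832]
  L2: h(24,920)=(24*31+920)%997=667 h(832,832)=(832*31+832)%997=702 -> [667, 702]
  L3: h(667,702)=(667*31+702)%997=442 -> [442]
  root = 442 == target 442  ** MATCH **
Candidate C: set leaf[1] = 32 -> leaves = [31, 32, 60, 57, 26]
  L0: [31, 32, 60, 57, 26]
  L1: h(31,32)=(31*31+32)%997=993 h(60,57)=(60*31+57)%997=920 h(26,26)=(26*31+26)%997=832 -> [993, 920, 832]
  L2: h(993,920)=(993*31+920)%997=796 h(832,832)=(832*31+832)%997=702 -> [796, 702]
  L3: h(796,702)=(796*31+702)%997=453 -> [453]
  root = 453 != target 442
Candidate D: set leaf[1] = 79 -> leaves = [31, 79, 60, 57, 26]
  L0: [31, 79, 60, 57, 26]
  L1: h(31,79)=(31*31+79)%997=43 h(60,57)=(60*31+57)%997=920 h(26,26)=(26*31+26)%997=832 -> [43, 920, 832]
  L2: h(43,920)=(43*31+920)%997=259 h(832,832)=(832*31+832)%997=702 -> [259, 702]
  L3: h(259,702)=(259*31+702)%997=755 -> [755]
  root = 755 != target 442
Candidate B produces the target root.

Answer: B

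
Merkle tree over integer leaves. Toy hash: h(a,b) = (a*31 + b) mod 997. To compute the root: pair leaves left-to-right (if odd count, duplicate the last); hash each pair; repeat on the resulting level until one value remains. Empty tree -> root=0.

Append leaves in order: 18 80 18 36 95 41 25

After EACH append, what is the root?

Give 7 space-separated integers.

After append 18 (leaves=[18]):
  L0: [18]
  root=18
After append 80 (leaves=[18, 80]):
  L0: [18, 80]
  L1: h(18,80)=(18*31+80)%997=638 -> [638]
  root=638
After append 18 (leaves=[18, 80, 18]):
  L0: [18, 80, 18]
  L1: h(18,80)=(18*31+80)%997=638 h(18,18)=(18*31+18)%997=576 -> [638, 576]
  L2: h(638,576)=(638*31+576)%997=414 -> [414]
  root=414
After append 36 (leaves=[18, 80, 18, 36]):
  L0: [18, 80, 18, 36]
  L1: h(18,80)=(18*31+80)%997=638 h(18,36)=(18*31+36)%997=594 -> [638, 594]
  L2: h(638,594)=(638*31+594)%997=432 -> [432]
  root=432
After append 95 (leaves=[18, 80, 18, 36, 95]):
  L0: [18, 80, 18, 36, 95]
  L1: h(18,80)=(18*31+80)%997=638 h(18,36)=(18*31+36)%997=594 h(95,95)=(95*31+95)%997=49 -> [638, 594, 49]
  L2: h(638,594)=(638*31+594)%997=432 h(49,49)=(49*31+49)%997=571 -> [432, 571]
  L3: h(432,571)=(432*31+571)%997=5 -> [5]
  root=5
After append 41 (leaves=[18, 80, 18, 36, 95, 41]):
  L0: [18, 80, 18, 36, 95, 41]
  L1: h(18,80)=(18*31+80)%997=638 h(18,36)=(18*31+36)%997=594 h(95,41)=(95*31+41)%997=992 -> [638, 594, 992]
  L2: h(638,594)=(638*31+594)%997=432 h(992,992)=(992*31+992)%997=837 -> [432, 837]
  L3: h(432,837)=(432*31+837)%997=271 -> [271]
  root=271
After append 25 (leaves=[18, 80, 18, 36, 95, 41, 25]):
  L0: [18, 80, 18, 36, 95, 41, 25]
  L1: h(18,80)=(18*31+80)%997=638 h(18,36)=(18*31+36)%997=594 h(95,41)=(95*31+41)%997=992 h(25,25)=(25*31+25)%997=800 -> [638, 594, 992, 800]
  L2: h(638,594)=(638*31+594)%997=432 h(992,800)=(992*31+800)%997=645 -> [432, 645]
  L3: h(432,645)=(432*31+645)%997=79 -> [79]
  root=79

Answer: 18 638 414 432 5 271 79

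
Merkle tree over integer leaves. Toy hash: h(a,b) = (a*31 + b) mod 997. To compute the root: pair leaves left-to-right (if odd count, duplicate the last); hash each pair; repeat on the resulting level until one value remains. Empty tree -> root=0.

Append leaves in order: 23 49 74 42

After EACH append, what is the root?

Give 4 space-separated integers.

Answer: 23 762 68 36

Derivation:
After append 23 (leaves=[23]):
  L0: [23]
  root=23
After append 49 (leaves=[23, 49]):
  L0: [23, 49]
  L1: h(23,49)=(23*31+49)%997=762 -> [762]
  root=762
After append 74 (leaves=[23, 49, 74]):
  L0: [23, 49, 74]
  L1: h(23,49)=(23*31+49)%997=762 h(74,74)=(74*31+74)%997=374 -> [762, 374]
  L2: h(762,374)=(762*31+374)%997=68 -> [68]
  root=68
After append 42 (leaves=[23, 49, 74, 42]):
  L0: [23, 49, 74, 42]
  L1: h(23,49)=(23*31+49)%997=762 h(74,42)=(74*31+42)%997=342 -> [762, 342]
  L2: h(762,342)=(762*31+342)%997=36 -> [36]
  root=36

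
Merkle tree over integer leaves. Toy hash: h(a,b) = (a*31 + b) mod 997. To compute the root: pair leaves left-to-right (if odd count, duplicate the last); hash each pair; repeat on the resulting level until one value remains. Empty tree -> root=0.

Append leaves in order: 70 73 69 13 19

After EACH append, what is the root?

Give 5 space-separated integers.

After append 70 (leaves=[70]):
  L0: [70]
  root=70
After append 73 (leaves=[70, 73]):
  L0: [70, 73]
  L1: h(70,73)=(70*31+73)%997=249 -> [249]
  root=249
After append 69 (leaves=[70, 73, 69]):
  L0: [70, 73, 69]
  L1: h(70,73)=(70*31+73)%997=249 h(69,69)=(69*31+69)%997=214 -> [249, 214]
  L2: h(249,214)=(249*31+214)%997=954 -> [954]
  root=954
After append 13 (leaves=[70, 73, 69, 13]):
  L0: [70, 73, 69, 13]
  L1: h(70,73)=(70*31+73)%997=249 h(69,13)=(69*31+13)%997=158 -> [249, 158]
  L2: h(249,158)=(249*31+158)%997=898 -> [898]
  root=898
After append 19 (leaves=[70, 73, 69, 13, 19]):
  L0: [70, 73, 69, 13, 19]
  L1: h(70,73)=(70*31+73)%997=249 h(69,13)=(69*31+13)%997=158 h(19,19)=(19*31+19)%997=608 -> [249, 158, 608]
  L2: h(249,158)=(249*31+158)%997=898 h(608,608)=(608*31+608)%997=513 -> [898, 513]
  L3: h(898,513)=(898*31+513)%997=435 -> [435]
  root=435

Answer: 70 249 954 898 435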